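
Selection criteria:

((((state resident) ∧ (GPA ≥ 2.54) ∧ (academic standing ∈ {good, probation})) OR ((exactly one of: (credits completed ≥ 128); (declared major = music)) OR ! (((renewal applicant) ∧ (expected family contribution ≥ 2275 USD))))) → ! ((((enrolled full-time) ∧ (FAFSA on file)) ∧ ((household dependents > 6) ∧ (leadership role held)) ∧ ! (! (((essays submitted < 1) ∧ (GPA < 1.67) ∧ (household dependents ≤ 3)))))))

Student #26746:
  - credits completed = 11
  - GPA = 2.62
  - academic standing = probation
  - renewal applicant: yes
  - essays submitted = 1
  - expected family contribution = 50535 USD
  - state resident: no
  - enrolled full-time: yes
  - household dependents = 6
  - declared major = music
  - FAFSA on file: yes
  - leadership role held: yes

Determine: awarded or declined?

Awarded

Atomic conditions:
  state resident: no → false
  GPA ≥ 2.54: 2.62 ≥ 2.54 is true
  academic standing ∈ {good, probation}: probation is in the set → true
  credits completed ≥ 128: 11 ≥ 128 is false
  declared major = music: music == music is true
  renewal applicant: yes → true
  expected family contribution ≥ 2275 USD: 50535 ≥ 2275 is true
  enrolled full-time: yes → true
  FAFSA on file: yes → true
  household dependents > 6: 6 > 6 is false
  leadership role held: yes → true
  essays submitted < 1: 1 < 1 is false
  GPA < 1.67: 2.62 < 1.67 is false
  household dependents ≤ 3: 6 ≤ 3 is false
Combine:
[1.1] false AND true AND true = false
[1.2.1] exactly-one(false, true) = true
[1.2.2.1] true AND true = true
[1.2.2] NOT true = false
[1.2] true OR false = true
[1] false OR true = true
[2.1.1] true AND true = true
[2.1.2] false AND true = false
[2.1.3.1.1] false AND false AND false = false
[2.1.3.1] NOT false = true
[2.1.3] NOT true = false
[2.1] true AND false AND false = false
[2] NOT false = true
[root] true → true = true
Overall: true → awarded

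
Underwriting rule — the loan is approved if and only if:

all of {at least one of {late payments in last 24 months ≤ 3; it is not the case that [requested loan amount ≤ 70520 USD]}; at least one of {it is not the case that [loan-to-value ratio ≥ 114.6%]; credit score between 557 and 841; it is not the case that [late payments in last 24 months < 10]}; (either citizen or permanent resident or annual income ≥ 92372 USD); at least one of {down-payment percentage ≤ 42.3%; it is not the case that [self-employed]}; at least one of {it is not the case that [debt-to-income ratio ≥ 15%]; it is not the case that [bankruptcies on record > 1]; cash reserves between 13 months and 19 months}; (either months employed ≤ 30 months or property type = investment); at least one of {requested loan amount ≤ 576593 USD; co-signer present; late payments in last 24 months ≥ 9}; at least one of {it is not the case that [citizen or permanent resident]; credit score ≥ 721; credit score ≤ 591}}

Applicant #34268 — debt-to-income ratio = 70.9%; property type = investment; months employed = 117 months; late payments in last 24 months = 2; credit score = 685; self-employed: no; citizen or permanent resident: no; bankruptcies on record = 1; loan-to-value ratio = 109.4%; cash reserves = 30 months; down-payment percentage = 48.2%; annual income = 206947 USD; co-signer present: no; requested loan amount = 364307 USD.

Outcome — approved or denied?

Atomic conditions:
  late payments in last 24 months ≤ 3: 2 ≤ 3 is true
  requested loan amount ≤ 70520 USD: 364307 ≤ 70520 is false
  loan-to-value ratio ≥ 114.6%: 109.4 ≥ 114.6 is false
  credit score between 557 and 841: 685 in [557, 841] is true
  late payments in last 24 months < 10: 2 < 10 is true
  citizen or permanent resident: no → false
  annual income ≥ 92372 USD: 206947 ≥ 92372 is true
  down-payment percentage ≤ 42.3%: 48.2 ≤ 42.3 is false
  self-employed: no → false
  debt-to-income ratio ≥ 15%: 70.9 ≥ 15 is true
  bankruptcies on record > 1: 1 > 1 is false
  cash reserves between 13 months and 19 months: 30 in [13, 19] is false
  months employed ≤ 30 months: 117 ≤ 30 is false
  property type = investment: investment == investment is true
  requested loan amount ≤ 576593 USD: 364307 ≤ 576593 is true
  co-signer present: no → false
  late payments in last 24 months ≥ 9: 2 ≥ 9 is false
  credit score ≥ 721: 685 ≥ 721 is false
  credit score ≤ 591: 685 ≤ 591 is false
Combine:
[1.2] NOT false = true
[1] true OR true = true
[2.1] NOT false = true
[2.3] NOT true = false
[2] true OR true OR false = true
[3] false OR true = true
[4.2] NOT false = true
[4] false OR true = true
[5.1] NOT true = false
[5.2] NOT false = true
[5] false OR true OR false = true
[6] false OR true = true
[7] true OR false OR false = true
[8.1] NOT false = true
[8] true OR false OR false = true
[root] true AND true AND true AND true AND true AND true AND true AND true = true
Overall: true → approved

Approved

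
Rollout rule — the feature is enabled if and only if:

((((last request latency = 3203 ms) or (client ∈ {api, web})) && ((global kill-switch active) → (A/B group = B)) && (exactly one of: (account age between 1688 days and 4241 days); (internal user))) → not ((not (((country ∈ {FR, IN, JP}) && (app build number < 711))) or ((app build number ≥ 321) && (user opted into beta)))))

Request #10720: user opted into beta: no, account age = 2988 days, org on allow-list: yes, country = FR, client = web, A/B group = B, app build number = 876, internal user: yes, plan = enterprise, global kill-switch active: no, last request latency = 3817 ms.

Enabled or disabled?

Enabled

Atomic conditions:
  last request latency = 3203 ms: 3817 == 3203 is false
  client ∈ {api, web}: web is in the set → true
  global kill-switch active: no → false
  A/B group = B: B == B is true
  account age between 1688 days and 4241 days: 2988 in [1688, 4241] is true
  internal user: yes → true
  country ∈ {FR, IN, JP}: FR is in the set → true
  app build number < 711: 876 < 711 is false
  app build number ≥ 321: 876 ≥ 321 is true
  user opted into beta: no → false
Combine:
[1.1] false OR true = true
[1.2] false → true (antecedent false ⇒ implication holds) = true
[1.3] exactly-one(true, true) = false
[1] true AND true AND false = false
[2.1.1.1] true AND false = false
[2.1.1] NOT false = true
[2.1.2] true AND false = false
[2.1] true OR false = true
[2] NOT true = false
[root] false → false (antecedent false ⇒ implication holds) = true
Overall: true → enabled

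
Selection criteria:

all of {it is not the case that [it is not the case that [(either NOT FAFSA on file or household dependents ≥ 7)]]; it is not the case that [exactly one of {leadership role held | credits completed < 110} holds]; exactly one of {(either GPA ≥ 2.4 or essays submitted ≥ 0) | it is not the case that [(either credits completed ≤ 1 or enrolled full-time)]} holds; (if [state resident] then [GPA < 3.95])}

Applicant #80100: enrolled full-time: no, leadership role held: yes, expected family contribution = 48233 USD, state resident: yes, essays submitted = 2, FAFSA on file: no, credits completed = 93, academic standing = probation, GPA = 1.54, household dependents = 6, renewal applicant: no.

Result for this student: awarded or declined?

Declined

Atomic conditions:
  NOT FAFSA on file: no → true
  household dependents ≥ 7: 6 ≥ 7 is false
  leadership role held: yes → true
  credits completed < 110: 93 < 110 is true
  GPA ≥ 2.4: 1.54 ≥ 2.4 is false
  essays submitted ≥ 0: 2 ≥ 0 is true
  credits completed ≤ 1: 93 ≤ 1 is false
  enrolled full-time: no → false
  state resident: yes → true
  GPA < 3.95: 1.54 < 3.95 is true
Combine:
[1.1.1] true OR false = true
[1.1] NOT true = false
[1] NOT false = true
[2.1] exactly-one(true, true) = false
[2] NOT false = true
[3.1] false OR true = true
[3.2.1] false OR false = false
[3.2] NOT false = true
[3] exactly-one(true, true) = false
[4] true → true = true
[root] true AND true AND false AND true = false
Overall: false → declined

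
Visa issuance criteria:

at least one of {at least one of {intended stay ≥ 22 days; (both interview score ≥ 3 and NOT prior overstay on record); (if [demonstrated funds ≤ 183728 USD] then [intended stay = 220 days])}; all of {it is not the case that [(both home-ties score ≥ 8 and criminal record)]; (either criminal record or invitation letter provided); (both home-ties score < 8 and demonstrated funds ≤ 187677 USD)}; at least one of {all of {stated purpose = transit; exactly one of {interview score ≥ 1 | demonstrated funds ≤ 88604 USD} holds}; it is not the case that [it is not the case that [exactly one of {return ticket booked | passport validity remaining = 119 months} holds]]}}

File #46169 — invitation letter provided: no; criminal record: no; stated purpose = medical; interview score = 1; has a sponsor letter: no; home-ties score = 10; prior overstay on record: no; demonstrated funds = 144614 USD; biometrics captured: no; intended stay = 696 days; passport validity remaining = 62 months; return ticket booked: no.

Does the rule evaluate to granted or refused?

Granted

Atomic conditions:
  intended stay ≥ 22 days: 696 ≥ 22 is true
  interview score ≥ 3: 1 ≥ 3 is false
  NOT prior overstay on record: no → true
  demonstrated funds ≤ 183728 USD: 144614 ≤ 183728 is true
  intended stay = 220 days: 696 == 220 is false
  home-ties score ≥ 8: 10 ≥ 8 is true
  criminal record: no → false
  invitation letter provided: no → false
  home-ties score < 8: 10 < 8 is false
  demonstrated funds ≤ 187677 USD: 144614 ≤ 187677 is true
  stated purpose = transit: medical == transit is false
  interview score ≥ 1: 1 ≥ 1 is true
  demonstrated funds ≤ 88604 USD: 144614 ≤ 88604 is false
  return ticket booked: no → false
  passport validity remaining = 119 months: 62 == 119 is false
Combine:
[1.2] false AND true = false
[1.3] true → false = false
[1] true OR false OR false = true
[2.1.1] true AND false = false
[2.1] NOT false = true
[2.2] false OR false = false
[2.3] false AND true = false
[2] true AND false AND false = false
[3.1.2] exactly-one(true, false) = true
[3.1] false AND true = false
[3.2.1.1] exactly-one(false, false) = false
[3.2.1] NOT false = true
[3.2] NOT true = false
[3] false OR false = false
[root] true OR false OR false = true
Overall: true → granted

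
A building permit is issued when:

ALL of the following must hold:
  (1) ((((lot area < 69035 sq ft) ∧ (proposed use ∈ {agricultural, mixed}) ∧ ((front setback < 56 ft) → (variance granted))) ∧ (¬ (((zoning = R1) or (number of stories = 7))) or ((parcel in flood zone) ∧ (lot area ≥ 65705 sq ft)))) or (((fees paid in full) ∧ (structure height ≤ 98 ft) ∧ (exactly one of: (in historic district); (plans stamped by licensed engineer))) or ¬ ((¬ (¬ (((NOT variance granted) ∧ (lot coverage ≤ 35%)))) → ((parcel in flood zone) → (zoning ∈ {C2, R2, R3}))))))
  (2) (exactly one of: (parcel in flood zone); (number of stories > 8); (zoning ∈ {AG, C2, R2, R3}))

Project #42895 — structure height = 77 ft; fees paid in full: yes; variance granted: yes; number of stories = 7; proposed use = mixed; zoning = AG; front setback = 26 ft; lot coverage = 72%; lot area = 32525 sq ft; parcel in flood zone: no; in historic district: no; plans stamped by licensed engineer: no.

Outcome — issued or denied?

Atomic conditions:
  lot area < 69035 sq ft: 32525 < 69035 is true
  proposed use ∈ {agricultural, mixed}: mixed is in the set → true
  front setback < 56 ft: 26 < 56 is true
  variance granted: yes → true
  zoning = R1: AG == R1 is false
  number of stories = 7: 7 == 7 is true
  parcel in flood zone: no → false
  lot area ≥ 65705 sq ft: 32525 ≥ 65705 is false
  fees paid in full: yes → true
  structure height ≤ 98 ft: 77 ≤ 98 is true
  in historic district: no → false
  plans stamped by licensed engineer: no → false
  NOT variance granted: yes → false
  lot coverage ≤ 35%: 72 ≤ 35 is false
  zoning ∈ {C2, R2, R3}: AG is not in the set → false
  number of stories > 8: 7 > 8 is false
  zoning ∈ {AG, C2, R2, R3}: AG is in the set → true
Combine:
[1.1.1.3] true → true = true
[1.1.1] true AND true AND true = true
[1.1.2.1.1] false OR true = true
[1.1.2.1] NOT true = false
[1.1.2.2] false AND false = false
[1.1.2] false OR false = false
[1.1] true AND false = false
[1.2.1.3] exactly-one(false, false) = false
[1.2.1] true AND true AND false = false
[1.2.2.1.1.1.1] false AND false = false
[1.2.2.1.1.1] NOT false = true
[1.2.2.1.1] NOT true = false
[1.2.2.1.2] false → false (antecedent false ⇒ implication holds) = true
[1.2.2.1] false → true (antecedent false ⇒ implication holds) = true
[1.2.2] NOT true = false
[1.2] false OR false = false
[1] false OR false = false
[2] exactly-one(false, false, true) = true
[root] false AND true = false
Overall: false → denied

Denied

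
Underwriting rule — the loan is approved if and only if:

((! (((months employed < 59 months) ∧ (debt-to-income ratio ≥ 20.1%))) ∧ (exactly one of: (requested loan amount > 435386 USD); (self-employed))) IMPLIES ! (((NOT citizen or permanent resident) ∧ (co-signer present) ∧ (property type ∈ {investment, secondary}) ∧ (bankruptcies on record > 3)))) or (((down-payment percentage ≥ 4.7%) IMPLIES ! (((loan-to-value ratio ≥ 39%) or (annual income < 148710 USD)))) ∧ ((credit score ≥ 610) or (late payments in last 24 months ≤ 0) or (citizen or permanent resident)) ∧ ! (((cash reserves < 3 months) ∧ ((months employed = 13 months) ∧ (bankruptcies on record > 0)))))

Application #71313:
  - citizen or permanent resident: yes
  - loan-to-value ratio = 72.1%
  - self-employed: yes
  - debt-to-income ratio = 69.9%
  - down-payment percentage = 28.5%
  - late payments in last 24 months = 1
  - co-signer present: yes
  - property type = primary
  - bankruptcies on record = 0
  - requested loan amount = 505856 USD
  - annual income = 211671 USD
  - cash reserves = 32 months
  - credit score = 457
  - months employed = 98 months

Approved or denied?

Approved

Atomic conditions:
  months employed < 59 months: 98 < 59 is false
  debt-to-income ratio ≥ 20.1%: 69.9 ≥ 20.1 is true
  requested loan amount > 435386 USD: 505856 > 435386 is true
  self-employed: yes → true
  NOT citizen or permanent resident: yes → false
  co-signer present: yes → true
  property type ∈ {investment, secondary}: primary is not in the set → false
  bankruptcies on record > 3: 0 > 3 is false
  down-payment percentage ≥ 4.7%: 28.5 ≥ 4.7 is true
  loan-to-value ratio ≥ 39%: 72.1 ≥ 39 is true
  annual income < 148710 USD: 211671 < 148710 is false
  credit score ≥ 610: 457 ≥ 610 is false
  late payments in last 24 months ≤ 0: 1 ≤ 0 is false
  citizen or permanent resident: yes → true
  cash reserves < 3 months: 32 < 3 is false
  months employed = 13 months: 98 == 13 is false
  bankruptcies on record > 0: 0 > 0 is false
Combine:
[1.1.1.1] false AND true = false
[1.1.1] NOT false = true
[1.1.2] exactly-one(true, true) = false
[1.1] true AND false = false
[1.2.1] false AND true AND false AND false = false
[1.2] NOT false = true
[1] false → true (antecedent false ⇒ implication holds) = true
[2.1.2.1] true OR false = true
[2.1.2] NOT true = false
[2.1] true → false = false
[2.2] false OR false OR true = true
[2.3.1.2] false AND false = false
[2.3.1] false AND false = false
[2.3] NOT false = true
[2] false AND true AND true = false
[root] true OR false = true
Overall: true → approved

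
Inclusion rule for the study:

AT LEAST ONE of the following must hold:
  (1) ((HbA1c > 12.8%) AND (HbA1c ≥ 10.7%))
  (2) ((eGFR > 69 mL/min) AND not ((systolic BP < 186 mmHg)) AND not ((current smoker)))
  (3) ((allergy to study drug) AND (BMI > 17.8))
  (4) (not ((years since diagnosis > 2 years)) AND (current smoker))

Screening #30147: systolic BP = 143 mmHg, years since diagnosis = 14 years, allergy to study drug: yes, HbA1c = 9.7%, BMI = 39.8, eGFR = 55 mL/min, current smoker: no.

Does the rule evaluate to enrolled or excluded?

Atomic conditions:
  HbA1c > 12.8%: 9.7 > 12.8 is false
  HbA1c ≥ 10.7%: 9.7 ≥ 10.7 is false
  eGFR > 69 mL/min: 55 > 69 is false
  systolic BP < 186 mmHg: 143 < 186 is true
  current smoker: no → false
  allergy to study drug: yes → true
  BMI > 17.8: 39.8 > 17.8 is true
  years since diagnosis > 2 years: 14 > 2 is true
Combine:
[1] false AND false = false
[2.2] NOT true = false
[2.3] NOT false = true
[2] false AND false AND true = false
[3] true AND true = true
[4.1] NOT true = false
[4] false AND false = false
[root] false OR false OR true OR false = true
Overall: true → enrolled

Enrolled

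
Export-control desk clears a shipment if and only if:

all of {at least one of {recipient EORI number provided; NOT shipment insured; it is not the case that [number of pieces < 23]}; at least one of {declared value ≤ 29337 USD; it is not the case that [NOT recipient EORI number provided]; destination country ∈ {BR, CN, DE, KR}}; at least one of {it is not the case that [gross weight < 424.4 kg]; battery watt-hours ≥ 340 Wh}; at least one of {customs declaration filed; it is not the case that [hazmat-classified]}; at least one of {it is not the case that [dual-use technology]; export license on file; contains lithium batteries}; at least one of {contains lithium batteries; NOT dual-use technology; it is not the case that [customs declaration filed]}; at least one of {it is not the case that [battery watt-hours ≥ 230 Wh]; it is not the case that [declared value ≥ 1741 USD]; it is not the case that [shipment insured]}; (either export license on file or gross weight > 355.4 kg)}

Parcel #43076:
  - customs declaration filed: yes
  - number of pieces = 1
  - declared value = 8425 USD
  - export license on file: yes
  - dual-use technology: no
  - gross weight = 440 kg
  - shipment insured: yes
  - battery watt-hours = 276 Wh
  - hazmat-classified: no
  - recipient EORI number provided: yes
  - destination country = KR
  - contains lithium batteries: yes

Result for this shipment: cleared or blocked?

Blocked

Atomic conditions:
  recipient EORI number provided: yes → true
  NOT shipment insured: yes → false
  number of pieces < 23: 1 < 23 is true
  declared value ≤ 29337 USD: 8425 ≤ 29337 is true
  NOT recipient EORI number provided: yes → false
  destination country ∈ {BR, CN, DE, KR}: KR is in the set → true
  gross weight < 424.4 kg: 440 < 424.4 is false
  battery watt-hours ≥ 340 Wh: 276 ≥ 340 is false
  customs declaration filed: yes → true
  hazmat-classified: no → false
  dual-use technology: no → false
  export license on file: yes → true
  contains lithium batteries: yes → true
  NOT dual-use technology: no → true
  battery watt-hours ≥ 230 Wh: 276 ≥ 230 is true
  declared value ≥ 1741 USD: 8425 ≥ 1741 is true
  shipment insured: yes → true
  gross weight > 355.4 kg: 440 > 355.4 is true
Combine:
[1.3] NOT true = false
[1] true OR false OR false = true
[2.2] NOT false = true
[2] true OR true OR true = true
[3.1] NOT false = true
[3] true OR false = true
[4.2] NOT false = true
[4] true OR true = true
[5.1] NOT false = true
[5] true OR true OR true = true
[6.3] NOT true = false
[6] true OR true OR false = true
[7.1] NOT true = false
[7.2] NOT true = false
[7.3] NOT true = false
[7] false OR false OR false = false
[8] true OR true = true
[root] true AND true AND true AND true AND true AND true AND false AND true = false
Overall: false → blocked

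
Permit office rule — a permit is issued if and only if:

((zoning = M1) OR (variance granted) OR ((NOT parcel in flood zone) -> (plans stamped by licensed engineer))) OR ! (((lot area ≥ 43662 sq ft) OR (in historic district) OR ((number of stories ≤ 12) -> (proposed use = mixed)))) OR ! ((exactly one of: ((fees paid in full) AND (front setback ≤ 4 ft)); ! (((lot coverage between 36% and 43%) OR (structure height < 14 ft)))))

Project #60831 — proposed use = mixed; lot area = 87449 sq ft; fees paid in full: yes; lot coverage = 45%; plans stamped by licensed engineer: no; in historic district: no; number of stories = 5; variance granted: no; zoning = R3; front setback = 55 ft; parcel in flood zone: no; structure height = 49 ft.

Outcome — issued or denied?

Atomic conditions:
  zoning = M1: R3 == M1 is false
  variance granted: no → false
  NOT parcel in flood zone: no → true
  plans stamped by licensed engineer: no → false
  lot area ≥ 43662 sq ft: 87449 ≥ 43662 is true
  in historic district: no → false
  number of stories ≤ 12: 5 ≤ 12 is true
  proposed use = mixed: mixed == mixed is true
  fees paid in full: yes → true
  front setback ≤ 4 ft: 55 ≤ 4 is false
  lot coverage between 36% and 43%: 45 in [36, 43] is false
  structure height < 14 ft: 49 < 14 is false
Combine:
[1.3] true → false = false
[1] false OR false OR false = false
[2.1.3] true → true = true
[2.1] true OR false OR true = true
[2] NOT true = false
[3.1.1] true AND false = false
[3.1.2.1] false OR false = false
[3.1.2] NOT false = true
[3.1] exactly-one(false, true) = true
[3] NOT true = false
[root] false OR false OR false = false
Overall: false → denied

Denied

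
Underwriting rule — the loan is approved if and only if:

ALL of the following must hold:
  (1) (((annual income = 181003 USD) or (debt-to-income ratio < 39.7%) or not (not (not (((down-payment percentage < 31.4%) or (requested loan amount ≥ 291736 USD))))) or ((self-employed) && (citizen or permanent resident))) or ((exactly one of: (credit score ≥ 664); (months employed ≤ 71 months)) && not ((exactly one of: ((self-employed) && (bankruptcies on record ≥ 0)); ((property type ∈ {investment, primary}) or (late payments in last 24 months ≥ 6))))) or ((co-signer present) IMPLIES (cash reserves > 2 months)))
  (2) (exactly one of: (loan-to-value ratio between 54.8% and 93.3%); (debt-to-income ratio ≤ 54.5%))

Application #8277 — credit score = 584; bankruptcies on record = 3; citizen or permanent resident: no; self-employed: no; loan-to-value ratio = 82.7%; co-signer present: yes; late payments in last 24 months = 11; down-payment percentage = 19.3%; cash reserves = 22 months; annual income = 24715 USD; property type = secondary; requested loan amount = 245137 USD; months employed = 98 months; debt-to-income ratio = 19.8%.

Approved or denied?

Denied

Atomic conditions:
  annual income = 181003 USD: 24715 == 181003 is false
  debt-to-income ratio < 39.7%: 19.8 < 39.7 is true
  down-payment percentage < 31.4%: 19.3 < 31.4 is true
  requested loan amount ≥ 291736 USD: 245137 ≥ 291736 is false
  self-employed: no → false
  citizen or permanent resident: no → false
  credit score ≥ 664: 584 ≥ 664 is false
  months employed ≤ 71 months: 98 ≤ 71 is false
  bankruptcies on record ≥ 0: 3 ≥ 0 is true
  property type ∈ {investment, primary}: secondary is not in the set → false
  late payments in last 24 months ≥ 6: 11 ≥ 6 is true
  co-signer present: yes → true
  cash reserves > 2 months: 22 > 2 is true
  loan-to-value ratio between 54.8% and 93.3%: 82.7 in [54.8, 93.3] is true
  debt-to-income ratio ≤ 54.5%: 19.8 ≤ 54.5 is true
Combine:
[1.1.3.1.1.1] true OR false = true
[1.1.3.1.1] NOT true = false
[1.1.3.1] NOT false = true
[1.1.3] NOT true = false
[1.1.4] false AND false = false
[1.1] false OR true OR false OR false = true
[1.2.1] exactly-one(false, false) = false
[1.2.2.1.1] false AND true = false
[1.2.2.1.2] false OR true = true
[1.2.2.1] exactly-one(false, true) = true
[1.2.2] NOT true = false
[1.2] false AND false = false
[1.3] true → true = true
[1] true OR false OR true = true
[2] exactly-one(true, true) = false
[root] true AND false = false
Overall: false → denied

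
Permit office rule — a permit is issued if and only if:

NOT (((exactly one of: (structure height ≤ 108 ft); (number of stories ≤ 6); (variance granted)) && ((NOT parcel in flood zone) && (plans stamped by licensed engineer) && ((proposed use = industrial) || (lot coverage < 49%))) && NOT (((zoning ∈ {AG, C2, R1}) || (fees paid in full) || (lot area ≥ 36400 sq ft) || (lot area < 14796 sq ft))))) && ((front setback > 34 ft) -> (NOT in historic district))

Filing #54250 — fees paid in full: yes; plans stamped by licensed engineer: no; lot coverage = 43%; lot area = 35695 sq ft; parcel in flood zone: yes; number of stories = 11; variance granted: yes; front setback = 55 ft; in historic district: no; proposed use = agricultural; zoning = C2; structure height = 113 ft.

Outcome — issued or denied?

Issued

Atomic conditions:
  structure height ≤ 108 ft: 113 ≤ 108 is false
  number of stories ≤ 6: 11 ≤ 6 is false
  variance granted: yes → true
  NOT parcel in flood zone: yes → false
  plans stamped by licensed engineer: no → false
  proposed use = industrial: agricultural == industrial is false
  lot coverage < 49%: 43 < 49 is true
  zoning ∈ {AG, C2, R1}: C2 is in the set → true
  fees paid in full: yes → true
  lot area ≥ 36400 sq ft: 35695 ≥ 36400 is false
  lot area < 14796 sq ft: 35695 < 14796 is false
  front setback > 34 ft: 55 > 34 is true
  NOT in historic district: no → true
Combine:
[1.1.1] exactly-one(false, false, true) = true
[1.1.2.3] false OR true = true
[1.1.2] false AND false AND true = false
[1.1.3.1] true OR true OR false OR false = true
[1.1.3] NOT true = false
[1.1] true AND false AND false = false
[1] NOT false = true
[2] true → true = true
[root] true AND true = true
Overall: true → issued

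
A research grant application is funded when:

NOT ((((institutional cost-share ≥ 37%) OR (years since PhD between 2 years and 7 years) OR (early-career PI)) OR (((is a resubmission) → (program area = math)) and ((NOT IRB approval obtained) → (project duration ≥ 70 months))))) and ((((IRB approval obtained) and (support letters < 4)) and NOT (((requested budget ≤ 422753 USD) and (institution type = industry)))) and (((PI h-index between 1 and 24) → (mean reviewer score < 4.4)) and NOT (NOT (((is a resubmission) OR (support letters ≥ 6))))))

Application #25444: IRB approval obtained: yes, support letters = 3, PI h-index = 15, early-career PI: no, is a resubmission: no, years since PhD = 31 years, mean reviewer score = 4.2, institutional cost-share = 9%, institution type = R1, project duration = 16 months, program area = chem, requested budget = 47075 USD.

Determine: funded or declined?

Declined

Atomic conditions:
  institutional cost-share ≥ 37%: 9 ≥ 37 is false
  years since PhD between 2 years and 7 years: 31 in [2, 7] is false
  early-career PI: no → false
  is a resubmission: no → false
  program area = math: chem == math is false
  NOT IRB approval obtained: yes → false
  project duration ≥ 70 months: 16 ≥ 70 is false
  IRB approval obtained: yes → true
  support letters < 4: 3 < 4 is true
  requested budget ≤ 422753 USD: 47075 ≤ 422753 is true
  institution type = industry: R1 == industry is false
  PI h-index between 1 and 24: 15 in [1, 24] is true
  mean reviewer score < 4.4: 4.2 < 4.4 is true
  support letters ≥ 6: 3 ≥ 6 is false
Combine:
[1.1.1] false OR false OR false = false
[1.1.2.1] false → false (antecedent false ⇒ implication holds) = true
[1.1.2.2] false → false (antecedent false ⇒ implication holds) = true
[1.1.2] true AND true = true
[1.1] false OR true = true
[1] NOT true = false
[2.1.1] true AND true = true
[2.1.2.1] true AND false = false
[2.1.2] NOT false = true
[2.1] true AND true = true
[2.2.1] true → true = true
[2.2.2.1.1] false OR false = false
[2.2.2.1] NOT false = true
[2.2.2] NOT true = false
[2.2] true AND false = false
[2] true AND false = false
[root] false AND false = false
Overall: false → declined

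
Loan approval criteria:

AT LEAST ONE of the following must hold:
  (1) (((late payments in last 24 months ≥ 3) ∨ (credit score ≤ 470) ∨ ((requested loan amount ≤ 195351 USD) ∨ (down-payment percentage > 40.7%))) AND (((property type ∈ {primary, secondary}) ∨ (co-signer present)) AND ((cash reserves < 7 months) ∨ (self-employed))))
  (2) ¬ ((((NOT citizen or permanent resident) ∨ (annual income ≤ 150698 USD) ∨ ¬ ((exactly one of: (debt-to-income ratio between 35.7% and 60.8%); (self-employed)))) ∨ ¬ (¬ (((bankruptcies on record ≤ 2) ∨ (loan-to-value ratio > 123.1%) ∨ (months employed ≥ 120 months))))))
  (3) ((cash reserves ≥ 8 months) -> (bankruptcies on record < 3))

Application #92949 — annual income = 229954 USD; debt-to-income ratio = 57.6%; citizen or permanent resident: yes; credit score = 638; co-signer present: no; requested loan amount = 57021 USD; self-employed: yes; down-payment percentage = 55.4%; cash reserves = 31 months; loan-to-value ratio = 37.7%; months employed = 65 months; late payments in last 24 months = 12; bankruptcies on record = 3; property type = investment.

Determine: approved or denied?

Atomic conditions:
  late payments in last 24 months ≥ 3: 12 ≥ 3 is true
  credit score ≤ 470: 638 ≤ 470 is false
  requested loan amount ≤ 195351 USD: 57021 ≤ 195351 is true
  down-payment percentage > 40.7%: 55.4 > 40.7 is true
  property type ∈ {primary, secondary}: investment is not in the set → false
  co-signer present: no → false
  cash reserves < 7 months: 31 < 7 is false
  self-employed: yes → true
  NOT citizen or permanent resident: yes → false
  annual income ≤ 150698 USD: 229954 ≤ 150698 is false
  debt-to-income ratio between 35.7% and 60.8%: 57.6 in [35.7, 60.8] is true
  bankruptcies on record ≤ 2: 3 ≤ 2 is false
  loan-to-value ratio > 123.1%: 37.7 > 123.1 is false
  months employed ≥ 120 months: 65 ≥ 120 is false
  cash reserves ≥ 8 months: 31 ≥ 8 is true
  bankruptcies on record < 3: 3 < 3 is false
Combine:
[1.1.3] true OR true = true
[1.1] true OR false OR true = true
[1.2.1] false OR false = false
[1.2.2] false OR true = true
[1.2] false AND true = false
[1] true AND false = false
[2.1.1.3.1] exactly-one(true, true) = false
[2.1.1.3] NOT false = true
[2.1.1] false OR false OR true = true
[2.1.2.1.1] false OR false OR false = false
[2.1.2.1] NOT false = true
[2.1.2] NOT true = false
[2.1] true OR false = true
[2] NOT true = false
[3] true → false = false
[root] false OR false OR false = false
Overall: false → denied

Denied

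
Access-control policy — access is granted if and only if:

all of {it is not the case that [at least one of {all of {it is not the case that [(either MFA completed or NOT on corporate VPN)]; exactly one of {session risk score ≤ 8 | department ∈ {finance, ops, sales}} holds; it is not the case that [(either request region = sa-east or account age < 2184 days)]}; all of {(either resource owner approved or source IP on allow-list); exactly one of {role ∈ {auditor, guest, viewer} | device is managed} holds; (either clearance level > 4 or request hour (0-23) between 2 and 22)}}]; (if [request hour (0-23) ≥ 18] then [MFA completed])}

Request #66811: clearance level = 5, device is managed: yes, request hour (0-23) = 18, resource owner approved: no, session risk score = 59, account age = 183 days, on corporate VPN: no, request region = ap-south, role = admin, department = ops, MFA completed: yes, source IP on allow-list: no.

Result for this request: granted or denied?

Atomic conditions:
  MFA completed: yes → true
  NOT on corporate VPN: no → true
  session risk score ≤ 8: 59 ≤ 8 is false
  department ∈ {finance, ops, sales}: ops is in the set → true
  request region = sa-east: ap-south == sa-east is false
  account age < 2184 days: 183 < 2184 is true
  resource owner approved: no → false
  source IP on allow-list: no → false
  role ∈ {auditor, guest, viewer}: admin is not in the set → false
  device is managed: yes → true
  clearance level > 4: 5 > 4 is true
  request hour (0-23) between 2 and 22: 18 in [2, 22] is true
  request hour (0-23) ≥ 18: 18 ≥ 18 is true
Combine:
[1.1.1.1.1] true OR true = true
[1.1.1.1] NOT true = false
[1.1.1.2] exactly-one(false, true) = true
[1.1.1.3.1] false OR true = true
[1.1.1.3] NOT true = false
[1.1.1] false AND true AND false = false
[1.1.2.1] false OR false = false
[1.1.2.2] exactly-one(false, true) = true
[1.1.2.3] true OR true = true
[1.1.2] false AND true AND true = false
[1.1] false OR false = false
[1] NOT false = true
[2] true → true = true
[root] true AND true = true
Overall: true → granted

Granted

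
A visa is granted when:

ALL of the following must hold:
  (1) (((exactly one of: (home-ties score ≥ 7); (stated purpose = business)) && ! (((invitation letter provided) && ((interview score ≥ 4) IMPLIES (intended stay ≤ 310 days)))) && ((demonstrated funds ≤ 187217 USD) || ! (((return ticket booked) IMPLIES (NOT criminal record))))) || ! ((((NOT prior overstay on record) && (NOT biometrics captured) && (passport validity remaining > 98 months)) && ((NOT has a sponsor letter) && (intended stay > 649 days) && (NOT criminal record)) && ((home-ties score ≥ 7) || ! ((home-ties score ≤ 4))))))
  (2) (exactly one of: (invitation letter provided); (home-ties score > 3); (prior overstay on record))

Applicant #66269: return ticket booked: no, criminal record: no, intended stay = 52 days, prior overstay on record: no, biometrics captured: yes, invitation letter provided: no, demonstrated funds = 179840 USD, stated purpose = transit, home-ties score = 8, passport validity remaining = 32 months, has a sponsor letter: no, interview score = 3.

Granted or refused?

Atomic conditions:
  home-ties score ≥ 7: 8 ≥ 7 is true
  stated purpose = business: transit == business is false
  invitation letter provided: no → false
  interview score ≥ 4: 3 ≥ 4 is false
  intended stay ≤ 310 days: 52 ≤ 310 is true
  demonstrated funds ≤ 187217 USD: 179840 ≤ 187217 is true
  return ticket booked: no → false
  NOT criminal record: no → true
  NOT prior overstay on record: no → true
  NOT biometrics captured: yes → false
  passport validity remaining > 98 months: 32 > 98 is false
  NOT has a sponsor letter: no → true
  intended stay > 649 days: 52 > 649 is false
  home-ties score ≤ 4: 8 ≤ 4 is false
  home-ties score > 3: 8 > 3 is true
  prior overstay on record: no → false
Combine:
[1.1.1] exactly-one(true, false) = true
[1.1.2.1.2] false → true (antecedent false ⇒ implication holds) = true
[1.1.2.1] false AND true = false
[1.1.2] NOT false = true
[1.1.3.2.1] false → true (antecedent false ⇒ implication holds) = true
[1.1.3.2] NOT true = false
[1.1.3] true OR false = true
[1.1] true AND true AND true = true
[1.2.1.1] true AND false AND false = false
[1.2.1.2] true AND false AND true = false
[1.2.1.3.2] NOT false = true
[1.2.1.3] true OR true = true
[1.2.1] false AND false AND true = false
[1.2] NOT false = true
[1] true OR true = true
[2] exactly-one(false, true, false) = true
[root] true AND true = true
Overall: true → granted

Granted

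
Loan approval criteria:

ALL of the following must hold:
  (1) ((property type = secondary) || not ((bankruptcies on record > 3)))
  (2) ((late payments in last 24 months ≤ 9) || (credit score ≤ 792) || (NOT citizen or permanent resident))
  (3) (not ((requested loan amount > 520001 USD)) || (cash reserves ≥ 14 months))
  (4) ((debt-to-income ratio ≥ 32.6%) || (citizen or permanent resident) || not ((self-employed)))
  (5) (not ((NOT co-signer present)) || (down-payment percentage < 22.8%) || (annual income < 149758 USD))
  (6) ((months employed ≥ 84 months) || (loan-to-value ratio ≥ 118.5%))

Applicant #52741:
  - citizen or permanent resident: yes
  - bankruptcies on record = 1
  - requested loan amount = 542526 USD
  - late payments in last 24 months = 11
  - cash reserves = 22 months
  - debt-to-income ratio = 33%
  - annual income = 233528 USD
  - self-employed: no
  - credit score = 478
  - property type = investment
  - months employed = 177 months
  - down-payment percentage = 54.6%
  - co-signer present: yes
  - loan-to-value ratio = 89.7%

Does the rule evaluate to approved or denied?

Approved

Atomic conditions:
  property type = secondary: investment == secondary is false
  bankruptcies on record > 3: 1 > 3 is false
  late payments in last 24 months ≤ 9: 11 ≤ 9 is false
  credit score ≤ 792: 478 ≤ 792 is true
  NOT citizen or permanent resident: yes → false
  requested loan amount > 520001 USD: 542526 > 520001 is true
  cash reserves ≥ 14 months: 22 ≥ 14 is true
  debt-to-income ratio ≥ 32.6%: 33 ≥ 32.6 is true
  citizen or permanent resident: yes → true
  self-employed: no → false
  NOT co-signer present: yes → false
  down-payment percentage < 22.8%: 54.6 < 22.8 is false
  annual income < 149758 USD: 233528 < 149758 is false
  months employed ≥ 84 months: 177 ≥ 84 is true
  loan-to-value ratio ≥ 118.5%: 89.7 ≥ 118.5 is false
Combine:
[1.2] NOT false = true
[1] false OR true = true
[2] false OR true OR false = true
[3.1] NOT true = false
[3] false OR true = true
[4.3] NOT false = true
[4] true OR true OR true = true
[5.1] NOT false = true
[5] true OR false OR false = true
[6] true OR false = true
[root] true AND true AND true AND true AND true AND true = true
Overall: true → approved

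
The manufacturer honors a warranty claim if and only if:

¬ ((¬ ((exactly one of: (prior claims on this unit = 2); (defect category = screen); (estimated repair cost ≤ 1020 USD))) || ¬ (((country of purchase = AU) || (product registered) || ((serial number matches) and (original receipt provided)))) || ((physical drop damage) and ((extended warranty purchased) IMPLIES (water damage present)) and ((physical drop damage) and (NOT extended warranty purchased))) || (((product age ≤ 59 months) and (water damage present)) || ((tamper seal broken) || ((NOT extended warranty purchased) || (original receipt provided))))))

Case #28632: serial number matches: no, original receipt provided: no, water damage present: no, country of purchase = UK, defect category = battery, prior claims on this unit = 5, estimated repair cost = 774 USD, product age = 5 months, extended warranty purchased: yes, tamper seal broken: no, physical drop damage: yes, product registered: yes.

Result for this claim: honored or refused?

Atomic conditions:
  prior claims on this unit = 2: 5 == 2 is false
  defect category = screen: battery == screen is false
  estimated repair cost ≤ 1020 USD: 774 ≤ 1020 is true
  country of purchase = AU: UK == AU is false
  product registered: yes → true
  serial number matches: no → false
  original receipt provided: no → false
  physical drop damage: yes → true
  extended warranty purchased: yes → true
  water damage present: no → false
  NOT extended warranty purchased: yes → false
  product age ≤ 59 months: 5 ≤ 59 is true
  tamper seal broken: no → false
Combine:
[1.1.1] exactly-one(false, false, true) = true
[1.1] NOT true = false
[1.2.1.3] false AND false = false
[1.2.1] false OR true OR false = true
[1.2] NOT true = false
[1.3.2] true → false = false
[1.3.3] true AND false = false
[1.3] true AND false AND false = false
[1.4.1] true AND false = false
[1.4.2.2] false OR false = false
[1.4.2] false OR false = false
[1.4] false OR false = false
[1] false OR false OR false OR false = false
[root] NOT false = true
Overall: true → honored

Honored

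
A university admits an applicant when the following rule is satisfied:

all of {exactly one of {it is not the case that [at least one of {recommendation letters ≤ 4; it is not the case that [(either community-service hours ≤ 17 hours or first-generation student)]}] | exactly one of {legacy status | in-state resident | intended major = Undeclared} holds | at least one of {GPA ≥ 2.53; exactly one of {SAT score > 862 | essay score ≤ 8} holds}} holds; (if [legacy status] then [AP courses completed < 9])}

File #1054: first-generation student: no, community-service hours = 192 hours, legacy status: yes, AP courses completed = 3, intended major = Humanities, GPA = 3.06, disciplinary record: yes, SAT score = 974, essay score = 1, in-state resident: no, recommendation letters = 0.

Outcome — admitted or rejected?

Atomic conditions:
  recommendation letters ≤ 4: 0 ≤ 4 is true
  community-service hours ≤ 17 hours: 192 ≤ 17 is false
  first-generation student: no → false
  legacy status: yes → true
  in-state resident: no → false
  intended major = Undeclared: Humanities == Undeclared is false
  GPA ≥ 2.53: 3.06 ≥ 2.53 is true
  SAT score > 862: 974 > 862 is true
  essay score ≤ 8: 1 ≤ 8 is true
  AP courses completed < 9: 3 < 9 is true
Combine:
[1.1.1.2.1] false OR false = false
[1.1.1.2] NOT false = true
[1.1.1] true OR true = true
[1.1] NOT true = false
[1.2] exactly-one(true, false, false) = true
[1.3.2] exactly-one(true, true) = false
[1.3] true OR false = true
[1] exactly-one(false, true, true) = false
[2] true → true = true
[root] false AND true = false
Overall: false → rejected

Rejected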